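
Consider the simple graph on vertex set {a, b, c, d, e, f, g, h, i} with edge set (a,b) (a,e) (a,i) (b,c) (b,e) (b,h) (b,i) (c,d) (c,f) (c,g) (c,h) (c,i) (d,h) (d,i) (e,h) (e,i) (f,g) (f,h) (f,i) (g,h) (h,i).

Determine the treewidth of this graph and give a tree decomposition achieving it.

Treewidth 3.
One such decomposition:
Bags: B1 = {c, d, h, i}  B2 = {b, c, h, i}  B3 = {b, e, h, i}  B4 = {c, f, h, i}  B5 = {c, f, g, h}  B6 = {a, b, e, i}
Tree: B1–B2, B2–B3, B1–B4, B4–B5, B3–B6

Each bag holds 4 vertices, so the decomposition has width 3, which upper-bounds the treewidth. On the other hand G contains the 4-clique {c, f, g, h}. A clique must lie in a single bag of any decomposition, so no decomposition can have width below 3. Combining the bounds, tw(G) = 3.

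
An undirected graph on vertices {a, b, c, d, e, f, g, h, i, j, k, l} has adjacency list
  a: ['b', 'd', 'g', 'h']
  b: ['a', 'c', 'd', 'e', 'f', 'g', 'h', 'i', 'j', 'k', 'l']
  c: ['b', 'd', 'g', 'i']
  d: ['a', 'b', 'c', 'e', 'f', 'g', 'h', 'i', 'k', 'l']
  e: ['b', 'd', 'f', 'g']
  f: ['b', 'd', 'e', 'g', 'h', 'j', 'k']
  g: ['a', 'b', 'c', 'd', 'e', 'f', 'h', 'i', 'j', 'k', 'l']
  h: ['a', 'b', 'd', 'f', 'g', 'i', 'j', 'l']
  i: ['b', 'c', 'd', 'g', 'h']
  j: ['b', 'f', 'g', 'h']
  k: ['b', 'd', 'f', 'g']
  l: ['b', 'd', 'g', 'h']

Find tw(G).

A width-4 tree decomposition is:
Bags: B1 = {b, d, f, g, h}  B2 = {b, d, g, h, i}  B3 = {a, b, d, g, h}  B4 = {b, c, d, g, i}  B5 = {b, f, g, h, j}  B6 = {b, d, f, g, k}  B7 = {b, d, g, h, l}  B8 = {b, d, e, f, g}
Tree: B1–B2, B2–B3, B2–B4, B1–B5, B1–B6, B1–B7, B6–B8
Each bag holds 5 vertices, so the decomposition has width 4, which upper-bounds the treewidth. For the lower bound, the 5 vertices {b, d, e, f, g} are pairwise adjacent, and any tree decomposition puts a clique entirely inside one bag — forcing width ≥ 4. The upper and lower bounds meet at 4, so that is the treewidth.

4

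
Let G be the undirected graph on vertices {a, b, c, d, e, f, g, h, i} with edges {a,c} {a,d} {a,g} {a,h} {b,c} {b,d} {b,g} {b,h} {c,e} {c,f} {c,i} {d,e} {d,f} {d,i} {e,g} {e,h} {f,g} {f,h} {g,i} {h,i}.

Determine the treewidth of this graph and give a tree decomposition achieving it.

Treewidth 4.
One such decomposition:
Bags: B1 = {c, d, g, h, i}  B2 = {c, d, e, g, h}  B3 = {c, d, f, g, h}  B4 = {b, c, d, g, h}  B5 = {a, c, d, g, h}
Tree: B1–B2, B2–B3, B3–B4, B4–B5

Every bag has size at most 5, so the width is 5 − 1 = 4 and tw(G) ≤ 4. For the lower bound: the 5 vertex sets {c,i}, {e,g}, {f,h}, {d}, {b} are disjoint, each induces a connected subgraph, and every pair is joined by at least one edge of G. Contracting each set to a single vertex therefore yields K_{5} as a minor, and since treewidth is minor-monotone, tw(G) ≥ tw(K_{5}) = 4. The upper and lower bounds meet at 4, so that is the treewidth.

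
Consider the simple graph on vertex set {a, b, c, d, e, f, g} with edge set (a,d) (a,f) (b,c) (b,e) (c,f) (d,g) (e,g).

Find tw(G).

A width-2 tree decomposition is:
Bags: B1 = {a, d, f}  B2 = {c, d, f}  B3 = {b, c, d}  B4 = {b, d, e}  B5 = {d, e, g}
Tree: B1–B2, B2–B3, B3–B4, B4–B5
The largest bag has 3 vertices, giving width 2; this decomposition certifies tw(G) ≤ 2. The edges d–a–f–c–b–e–g–d form a cycle, so G is not a tree and its treewidth is at least 2. The upper and lower bounds meet at 2, so that is the treewidth.

2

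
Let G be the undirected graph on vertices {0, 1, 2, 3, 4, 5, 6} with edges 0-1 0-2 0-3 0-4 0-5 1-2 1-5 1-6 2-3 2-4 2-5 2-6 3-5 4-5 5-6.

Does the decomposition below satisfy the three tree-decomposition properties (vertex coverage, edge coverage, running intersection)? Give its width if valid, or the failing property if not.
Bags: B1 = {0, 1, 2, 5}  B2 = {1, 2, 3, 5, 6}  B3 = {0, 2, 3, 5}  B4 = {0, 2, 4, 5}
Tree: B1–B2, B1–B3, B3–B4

A tree decomposition must satisfy three properties: every vertex lies in some bag; for every edge, both endpoints lie together in some bag; and for every vertex, the bags containing it form a connected subtree. Here bags containing vertex 3 are not connected in the tree, so the decomposition is invalid.

No — bags containing vertex 3 are not connected in the tree.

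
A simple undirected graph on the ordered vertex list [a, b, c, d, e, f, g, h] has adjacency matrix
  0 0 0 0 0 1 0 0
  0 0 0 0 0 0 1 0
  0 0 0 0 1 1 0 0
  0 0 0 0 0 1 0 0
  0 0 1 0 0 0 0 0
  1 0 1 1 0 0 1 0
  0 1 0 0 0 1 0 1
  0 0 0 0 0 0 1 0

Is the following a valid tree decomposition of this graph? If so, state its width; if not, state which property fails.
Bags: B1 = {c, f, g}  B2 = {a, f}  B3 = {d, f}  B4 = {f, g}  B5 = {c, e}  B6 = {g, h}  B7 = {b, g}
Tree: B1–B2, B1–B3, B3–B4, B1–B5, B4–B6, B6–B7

A tree decomposition must satisfy three properties: every vertex lies in some bag; for every edge, both endpoints lie together in some bag; and for every vertex, the bags containing it form a connected subtree. Here bags containing vertex g are not connected in the tree, so the decomposition is invalid.

No — bags containing vertex g are not connected in the tree.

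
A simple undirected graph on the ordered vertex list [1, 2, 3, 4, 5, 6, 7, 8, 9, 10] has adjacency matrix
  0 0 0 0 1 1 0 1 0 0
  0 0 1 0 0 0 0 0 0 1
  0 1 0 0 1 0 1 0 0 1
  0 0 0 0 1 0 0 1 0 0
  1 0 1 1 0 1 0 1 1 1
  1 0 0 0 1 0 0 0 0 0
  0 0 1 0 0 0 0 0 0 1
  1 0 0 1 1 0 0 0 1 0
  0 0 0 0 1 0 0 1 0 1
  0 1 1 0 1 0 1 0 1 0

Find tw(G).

A width-2 tree decomposition is:
Bags: B1 = {5, 9, 10}  B2 = {5, 8, 9}  B3 = {3, 5, 10}  B4 = {1, 5, 8}  B5 = {3, 7, 10}  B6 = {4, 5, 8}  B7 = {2, 3, 10}  B8 = {1, 5, 6}
Tree: B1–B2, B1–B3, B2–B4, B3–B5, B4–B6, B5–B7, B4–B8
The largest bag has 3 vertices, giving width 2; this decomposition certifies tw(G) ≤ 2. On the other hand G contains the 3-clique {2, 3, 10}. A clique must lie in a single bag of any decomposition, so no decomposition can have width below 2. The upper and lower bounds meet at 2, so that is the treewidth.

2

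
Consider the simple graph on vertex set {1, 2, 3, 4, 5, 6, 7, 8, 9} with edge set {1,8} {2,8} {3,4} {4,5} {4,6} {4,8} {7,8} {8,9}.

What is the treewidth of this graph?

A width-1 tree decomposition is:
Bags: B1 = {4, 8}  B2 = {8, 9}  B3 = {7, 8}  B4 = {3, 4}  B5 = {4, 6}  B6 = {4, 5}  B7 = {2, 8}  B8 = {1, 8}
Tree: B1–B2, B1–B3, B1–B4, B1–B5, B1–B6, B1–B7, B3–B8
Every bag has size at most 2, so the width is 2 − 1 = 1 and tw(G) ≤ 1. G has an edge, so its treewidth is at least 1. Hence tw(G) = 1 exactly.

1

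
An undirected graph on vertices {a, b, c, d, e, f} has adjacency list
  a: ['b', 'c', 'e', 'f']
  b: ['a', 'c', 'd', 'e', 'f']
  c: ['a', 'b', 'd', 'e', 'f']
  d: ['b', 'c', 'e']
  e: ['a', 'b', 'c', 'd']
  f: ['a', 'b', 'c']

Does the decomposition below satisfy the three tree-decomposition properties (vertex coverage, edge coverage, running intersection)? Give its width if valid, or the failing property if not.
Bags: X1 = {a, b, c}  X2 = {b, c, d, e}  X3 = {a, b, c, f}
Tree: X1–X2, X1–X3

A tree decomposition must satisfy three properties: every vertex lies in some bag; for every edge, both endpoints lie together in some bag; and for every vertex, the bags containing it form a connected subtree. Here edge (e,a) lies in no bag, so the decomposition is invalid.

No — edge (e,a) lies in no bag.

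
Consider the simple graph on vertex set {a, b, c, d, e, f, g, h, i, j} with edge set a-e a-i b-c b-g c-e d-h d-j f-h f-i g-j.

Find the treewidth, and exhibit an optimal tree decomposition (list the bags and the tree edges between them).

Treewidth 2.
One such decomposition:
Bags: B1 = {a, c, e}  B2 = {a, c, i}  B3 = {c, f, i}  B4 = {c, f, h}  B5 = {c, d, h}  B6 = {c, d, j}  B7 = {c, g, j}  B8 = {b, c, g}
Tree: B1–B2, B2–B3, B3–B4, B4–B5, B5–B6, B6–B7, B7–B8

Each bag holds 3 vertices, so the decomposition has width 2, which upper-bounds the treewidth. The edges c–e–a–i–f–h–d–j–g–b–c form a cycle, so G is not a tree and its treewidth is at least 2. Combining the bounds, tw(G) = 2.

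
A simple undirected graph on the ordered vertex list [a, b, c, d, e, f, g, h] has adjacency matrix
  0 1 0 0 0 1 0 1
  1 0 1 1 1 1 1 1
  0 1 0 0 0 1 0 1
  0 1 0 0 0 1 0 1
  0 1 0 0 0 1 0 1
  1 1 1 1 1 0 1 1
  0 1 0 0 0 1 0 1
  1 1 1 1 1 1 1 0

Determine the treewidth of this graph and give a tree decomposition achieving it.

Each bag holds 4 vertices, so the decomposition has width 3, which upper-bounds the treewidth. Conversely, {b, d, f, h} is a clique of size 4, and the vertices of any clique must share a bag in every tree decomposition; so some bag has ≥ 4 vertices and tw(G) ≥ 3. The upper and lower bounds meet at 3, so that is the treewidth.

Treewidth 3.
One such decomposition:
Bags: B1 = {b, d, f, h}  B2 = {a, b, f, h}  B3 = {b, c, f, h}  B4 = {b, f, g, h}  B5 = {b, e, f, h}
Tree: B1–B2, B1–B3, B1–B4, B4–B5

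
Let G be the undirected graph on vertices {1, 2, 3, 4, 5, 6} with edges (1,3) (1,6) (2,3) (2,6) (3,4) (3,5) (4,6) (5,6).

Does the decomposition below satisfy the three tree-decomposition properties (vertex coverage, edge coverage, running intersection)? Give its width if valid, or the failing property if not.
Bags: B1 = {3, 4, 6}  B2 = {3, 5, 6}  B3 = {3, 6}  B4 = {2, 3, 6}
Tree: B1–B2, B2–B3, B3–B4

A tree decomposition must satisfy three properties: every vertex lies in some bag; for every edge, both endpoints lie together in some bag; and for every vertex, the bags containing it form a connected subtree. Here vertex 1 appears in no bag, so the decomposition is invalid.

No — vertex 1 appears in no bag.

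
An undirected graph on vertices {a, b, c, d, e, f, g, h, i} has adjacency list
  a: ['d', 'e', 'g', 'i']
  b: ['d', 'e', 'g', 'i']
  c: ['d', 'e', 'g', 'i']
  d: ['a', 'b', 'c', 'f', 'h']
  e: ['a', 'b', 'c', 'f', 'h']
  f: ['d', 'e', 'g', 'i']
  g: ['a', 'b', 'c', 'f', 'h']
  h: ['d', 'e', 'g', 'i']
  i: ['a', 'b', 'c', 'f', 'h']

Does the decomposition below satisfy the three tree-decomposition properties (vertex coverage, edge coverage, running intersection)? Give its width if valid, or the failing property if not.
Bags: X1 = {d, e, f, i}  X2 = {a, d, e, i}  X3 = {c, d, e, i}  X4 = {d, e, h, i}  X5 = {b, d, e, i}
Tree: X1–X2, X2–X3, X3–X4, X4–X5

A tree decomposition must satisfy three properties: every vertex lies in some bag; for every edge, both endpoints lie together in some bag; and for every vertex, the bags containing it form a connected subtree. Here vertex g appears in no bag, so the decomposition is invalid.

No — vertex g appears in no bag.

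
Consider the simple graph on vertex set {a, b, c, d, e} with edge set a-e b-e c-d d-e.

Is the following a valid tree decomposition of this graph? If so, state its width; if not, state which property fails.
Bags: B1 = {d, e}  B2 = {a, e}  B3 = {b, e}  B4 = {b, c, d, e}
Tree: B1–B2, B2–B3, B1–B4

A tree decomposition must satisfy three properties: every vertex lies in some bag; for every edge, both endpoints lie together in some bag; and for every vertex, the bags containing it form a connected subtree. Here bags containing vertex b are not connected in the tree, so the decomposition is invalid.

No — bags containing vertex b are not connected in the tree.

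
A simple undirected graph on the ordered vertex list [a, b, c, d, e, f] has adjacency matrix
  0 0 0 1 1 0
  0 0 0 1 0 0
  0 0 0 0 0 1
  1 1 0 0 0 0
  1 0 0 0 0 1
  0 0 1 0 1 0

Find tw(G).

A width-1 tree decomposition is:
Bags: B1 = {c, f}  B2 = {e, f}  B3 = {a, e}  B4 = {a, d}  B5 = {b, d}
Tree: B1–B2, B2–B3, B3–B4, B4–B5
Each bag holds 2 vertices, so the decomposition has width 1, which upper-bounds the treewidth. G has an edge, so its treewidth is at least 1. Therefore the treewidth is 1.

1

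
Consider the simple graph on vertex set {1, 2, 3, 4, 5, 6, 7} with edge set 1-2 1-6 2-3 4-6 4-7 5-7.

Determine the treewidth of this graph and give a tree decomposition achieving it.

Treewidth 1.
Bags: B1 = {5, 7}  B2 = {4, 7}  B3 = {4, 6}  B4 = {1, 6}  B5 = {1, 2}  B6 = {2, 3}
Tree: B1–B2, B2–B3, B3–B4, B4–B5, B5–B6

The largest bag has 2 vertices, giving width 1; this decomposition certifies tw(G) ≤ 1. Since G has at least one edge (e.g. 5–7), it is not an edgeless graph, so tw(G) ≥ 1. Hence tw(G) = 1 exactly.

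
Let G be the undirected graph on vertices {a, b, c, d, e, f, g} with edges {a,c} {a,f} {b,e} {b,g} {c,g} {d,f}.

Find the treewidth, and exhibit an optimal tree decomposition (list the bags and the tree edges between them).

Treewidth 1.
One optimal decomposition is:
Bags: B1 = {d, f}  B2 = {a, f}  B3 = {a, c}  B4 = {c, g}  B5 = {b, g}  B6 = {b, e}
Tree: B1–B2, B2–B3, B3–B4, B4–B5, B5–B6

Each bag holds 2 vertices, so the decomposition has width 1, which upper-bounds the treewidth. Any graph with an edge has treewidth ≥ 1, and G has the edge d–f. The upper and lower bounds meet at 1, so that is the treewidth.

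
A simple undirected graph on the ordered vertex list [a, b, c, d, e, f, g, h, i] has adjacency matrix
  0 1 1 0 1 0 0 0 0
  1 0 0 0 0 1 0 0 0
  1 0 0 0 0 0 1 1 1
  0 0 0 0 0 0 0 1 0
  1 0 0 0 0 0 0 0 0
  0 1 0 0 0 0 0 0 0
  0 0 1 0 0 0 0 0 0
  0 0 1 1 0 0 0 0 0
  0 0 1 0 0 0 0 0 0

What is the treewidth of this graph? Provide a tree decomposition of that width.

Every bag has size at most 2, so the width is 2 − 1 = 1 and tw(G) ≤ 1. G has an edge, so its treewidth is at least 1. Combining the bounds, tw(G) = 1.

Treewidth 1.
One optimal decomposition is:
Bags: B1 = {a, b}  B2 = {a, c}  B3 = {b, f}  B4 = {c, i}  B5 = {c, h}  B6 = {d, h}  B7 = {c, g}  B8 = {a, e}
Tree: B1–B2, B1–B3, B2–B4, B4–B5, B5–B6, B2–B7, B1–B8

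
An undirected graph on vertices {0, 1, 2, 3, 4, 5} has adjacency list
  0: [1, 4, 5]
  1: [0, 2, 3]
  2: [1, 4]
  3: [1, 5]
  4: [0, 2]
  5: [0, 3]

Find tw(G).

2

A width-2 tree decomposition is:
Bags: B1 = {0, 2, 4}  B2 = {0, 1, 2}  B3 = {0, 1, 5}  B4 = {1, 3, 5}
Tree: B1–B2, B2–B3, B3–B4
The largest bag has 3 vertices, giving width 2; this decomposition certifies tw(G) ≤ 2. Since 4–2–1–0–4 is a cycle in G, G is not acyclic. Forests are exactly the graphs of treewidth ≤ 1, so tw(G) ≥ 2. Therefore the treewidth is 2.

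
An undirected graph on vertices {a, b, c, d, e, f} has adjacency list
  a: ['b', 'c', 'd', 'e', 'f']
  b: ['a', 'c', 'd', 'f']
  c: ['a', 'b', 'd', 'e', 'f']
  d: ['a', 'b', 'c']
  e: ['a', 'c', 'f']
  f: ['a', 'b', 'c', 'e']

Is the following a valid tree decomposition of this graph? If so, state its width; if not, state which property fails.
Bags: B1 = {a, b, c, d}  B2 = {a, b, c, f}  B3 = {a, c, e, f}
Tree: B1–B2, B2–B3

Yes; width 3.

Vertex coverage: the bags together contain {a, b, c, d, e, f}, the full vertex set. Edge coverage: each edge of G has both endpoints in at least one bag. Running intersection: for every vertex, the bags containing it form a connected subtree. All three properties hold, so this is a valid tree decomposition of width max|bag| − 1 = 3, and hence tw(G) ≤ 3.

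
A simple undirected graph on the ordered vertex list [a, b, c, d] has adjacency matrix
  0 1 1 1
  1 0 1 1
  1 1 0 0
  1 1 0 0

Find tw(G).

A width-2 tree decomposition is:
Bags: B1 = {a, b, c}  B2 = {a, b, d}
Tree: B1–B2
Every bag has size at most 3, so the width is 3 − 1 = 2 and tw(G) ≤ 2. For the lower bound, the 3 vertices {a, b, d} are pairwise adjacent, and any tree decomposition puts a clique entirely inside one bag — forcing width ≥ 2. Therefore the treewidth is 2.

2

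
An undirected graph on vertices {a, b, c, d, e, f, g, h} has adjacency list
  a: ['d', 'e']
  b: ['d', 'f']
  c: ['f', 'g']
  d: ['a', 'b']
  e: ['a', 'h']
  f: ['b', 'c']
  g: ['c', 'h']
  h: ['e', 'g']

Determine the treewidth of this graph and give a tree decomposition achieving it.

Treewidth 2.
One such decomposition:
Bags: B1 = {a, e, h}  B2 = {a, g, h}  B3 = {a, c, g}  B4 = {a, c, f}  B5 = {a, b, f}  B6 = {a, b, d}
Tree: B1–B2, B2–B3, B3–B4, B4–B5, B5–B6

The largest bag has 3 vertices, giving width 2; this decomposition certifies tw(G) ≤ 2. Since a–e–h–g–c–f–b–d–a is a cycle in G, G is not acyclic. Forests are exactly the graphs of treewidth ≤ 1, so tw(G) ≥ 2. The upper and lower bounds meet at 2, so that is the treewidth.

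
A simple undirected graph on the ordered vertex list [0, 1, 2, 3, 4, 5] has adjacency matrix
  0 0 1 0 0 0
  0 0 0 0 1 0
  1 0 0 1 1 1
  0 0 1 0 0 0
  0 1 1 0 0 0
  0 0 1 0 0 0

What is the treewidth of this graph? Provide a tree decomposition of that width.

The largest bag has 2 vertices, giving width 1; this decomposition certifies tw(G) ≤ 1. Any graph with an edge has treewidth ≥ 1, and G has the edge 2–4. Hence tw(G) = 1 exactly.

Treewidth 1.
One optimal decomposition is:
Bags: B1 = {2, 4}  B2 = {0, 2}  B3 = {2, 5}  B4 = {1, 4}  B5 = {2, 3}
Tree: B1–B2, B2–B3, B1–B4, B1–B5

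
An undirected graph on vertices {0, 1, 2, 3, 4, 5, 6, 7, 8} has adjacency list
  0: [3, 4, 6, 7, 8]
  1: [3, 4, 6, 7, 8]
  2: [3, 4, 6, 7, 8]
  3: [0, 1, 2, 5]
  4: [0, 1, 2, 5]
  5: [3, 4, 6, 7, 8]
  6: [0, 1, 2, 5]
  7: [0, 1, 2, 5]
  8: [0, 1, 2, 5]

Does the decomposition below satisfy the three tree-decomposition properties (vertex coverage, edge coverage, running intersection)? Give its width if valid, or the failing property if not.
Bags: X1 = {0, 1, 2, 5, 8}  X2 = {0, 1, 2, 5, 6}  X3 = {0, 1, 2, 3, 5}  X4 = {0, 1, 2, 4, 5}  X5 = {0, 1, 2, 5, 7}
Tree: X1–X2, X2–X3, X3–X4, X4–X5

Every vertex of G appears in some bag (union = {0, 1, 2, 3, 4, 5, 6, 7, 8}); every edge is covered by a bag; and for each vertex v the set of bags containing v is connected in the bag tree. The decomposition is therefore valid. The largest bag has 5 vertices, so the width is 4.

Yes; width 4.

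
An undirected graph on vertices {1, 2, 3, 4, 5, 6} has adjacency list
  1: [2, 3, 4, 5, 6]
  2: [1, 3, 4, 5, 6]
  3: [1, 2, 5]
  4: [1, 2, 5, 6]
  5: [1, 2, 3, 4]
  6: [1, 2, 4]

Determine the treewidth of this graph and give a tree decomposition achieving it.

Each bag holds 4 vertices, so the decomposition has width 3, which upper-bounds the treewidth. Conversely, {1, 2, 3, 5} is a clique of size 4, and the vertices of any clique must share a bag in every tree decomposition; so some bag has ≥ 4 vertices and tw(G) ≥ 3. Hence tw(G) = 3 exactly.

Treewidth 3.
Bags: B1 = {1, 2, 4, 5}  B2 = {1, 2, 3, 5}  B3 = {1, 2, 4, 6}
Tree: B1–B2, B1–B3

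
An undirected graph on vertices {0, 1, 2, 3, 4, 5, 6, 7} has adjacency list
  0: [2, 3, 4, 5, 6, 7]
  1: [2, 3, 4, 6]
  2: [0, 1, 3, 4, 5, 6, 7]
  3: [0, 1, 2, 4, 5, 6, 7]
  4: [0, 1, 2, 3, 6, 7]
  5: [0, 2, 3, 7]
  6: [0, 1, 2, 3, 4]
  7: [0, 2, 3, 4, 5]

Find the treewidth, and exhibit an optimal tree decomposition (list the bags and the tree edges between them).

Every bag has size at most 5, so the width is 5 − 1 = 4 and tw(G) ≤ 4. On the other hand G contains the 5-clique {0, 2, 3, 4, 6}. A clique must lie in a single bag of any decomposition, so no decomposition can have width below 4. Combining the bounds, tw(G) = 4.

Treewidth 4.
One such decomposition:
Bags: B1 = {0, 2, 3, 4, 7}  B2 = {0, 2, 3, 4, 6}  B3 = {0, 2, 3, 5, 7}  B4 = {1, 2, 3, 4, 6}
Tree: B1–B2, B1–B3, B2–B4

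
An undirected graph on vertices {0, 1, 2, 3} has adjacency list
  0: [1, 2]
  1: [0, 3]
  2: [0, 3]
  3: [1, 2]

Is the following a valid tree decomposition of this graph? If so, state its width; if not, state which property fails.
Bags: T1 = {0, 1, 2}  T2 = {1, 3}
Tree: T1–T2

No — edge (2,3) lies in no bag.

A tree decomposition must satisfy three properties: every vertex lies in some bag; for every edge, both endpoints lie together in some bag; and for every vertex, the bags containing it form a connected subtree. Here edge (2,3) lies in no bag, so the decomposition is invalid.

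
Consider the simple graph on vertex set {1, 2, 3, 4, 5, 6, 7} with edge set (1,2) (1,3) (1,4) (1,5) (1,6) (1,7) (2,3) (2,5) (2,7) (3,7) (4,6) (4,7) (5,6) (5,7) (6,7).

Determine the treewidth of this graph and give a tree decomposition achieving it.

Every bag has size at most 4, so the width is 4 − 1 = 3 and tw(G) ≤ 3. For the lower bound, the 4 vertices {1, 2, 3, 7} are pairwise adjacent, and any tree decomposition puts a clique entirely inside one bag — forcing width ≥ 3. Therefore the treewidth is 3.

Treewidth 3.
Bags: B1 = {1, 5, 6, 7}  B2 = {1, 2, 5, 7}  B3 = {1, 2, 3, 7}  B4 = {1, 4, 6, 7}
Tree: B1–B2, B2–B3, B1–B4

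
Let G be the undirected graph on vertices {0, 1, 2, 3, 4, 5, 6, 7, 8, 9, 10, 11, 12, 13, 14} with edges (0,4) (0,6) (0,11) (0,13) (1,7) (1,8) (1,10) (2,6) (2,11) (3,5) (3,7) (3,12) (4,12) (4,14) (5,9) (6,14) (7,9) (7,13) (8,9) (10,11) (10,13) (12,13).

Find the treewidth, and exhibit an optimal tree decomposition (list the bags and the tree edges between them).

Treewidth 3.
Bags: B1 = {3, 5, 8, 9}  B2 = {3, 7, 8, 9}  B3 = {1, 3, 7, 8}  B4 = {1, 3, 7, 12}  B5 = {1, 7, 12, 13}  B6 = {1, 10, 12, 13}  B7 = {4, 10, 12, 13}  B8 = {0, 4, 10, 13}  B9 = {0, 4, 10, 11}  B10 = {0, 4, 11, 14}  B11 = {0, 6, 11, 14}  B12 = {2, 6, 11, 14}
Tree: B1–B2, B2–B3, B3–B4, B4–B5, B5–B6, B6–B7, B7–B8, B8–B9, B9–B10, B10–B11, B11–B12

Each bag holds 4 vertices, so the decomposition has width 3, which upper-bounds the treewidth. For the lower bound: the 4 vertex sets {5,8,9}, {3}, {7}, {1,10,12,13} are disjoint, each induces a connected subgraph, and every pair is joined by at least one edge of G. Contracting each set to a single vertex therefore yields K_{4} as a minor, and since treewidth is minor-monotone, tw(G) ≥ tw(K_{4}) = 3. Combining the bounds, tw(G) = 3.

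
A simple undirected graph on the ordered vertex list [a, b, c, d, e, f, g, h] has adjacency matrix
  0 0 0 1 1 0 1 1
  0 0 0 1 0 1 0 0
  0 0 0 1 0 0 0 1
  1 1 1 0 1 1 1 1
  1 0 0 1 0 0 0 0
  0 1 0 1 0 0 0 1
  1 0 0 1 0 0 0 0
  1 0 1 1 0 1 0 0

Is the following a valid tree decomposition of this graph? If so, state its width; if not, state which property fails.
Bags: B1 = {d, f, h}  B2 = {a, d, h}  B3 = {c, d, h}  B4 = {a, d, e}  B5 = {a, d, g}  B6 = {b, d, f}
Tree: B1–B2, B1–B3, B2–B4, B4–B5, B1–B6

Yes; width 2.

Every vertex of G appears in some bag (union = {a, b, c, d, e, f, g, h}); every edge is covered by a bag; and for each vertex v the set of bags containing v is connected in the bag tree. The decomposition is therefore valid. The largest bag has 3 vertices, so the width is 2.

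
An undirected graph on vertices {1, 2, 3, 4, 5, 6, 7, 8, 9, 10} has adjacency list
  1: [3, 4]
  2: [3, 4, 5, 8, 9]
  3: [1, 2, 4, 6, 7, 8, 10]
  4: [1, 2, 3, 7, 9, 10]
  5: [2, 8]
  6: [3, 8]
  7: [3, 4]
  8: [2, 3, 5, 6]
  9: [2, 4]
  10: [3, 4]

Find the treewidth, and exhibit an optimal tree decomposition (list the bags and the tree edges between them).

Each bag holds 3 vertices, so the decomposition has width 2, which upper-bounds the treewidth. On the other hand G contains the 3-clique {2, 4, 9}. A clique must lie in a single bag of any decomposition, so no decomposition can have width below 2. The upper and lower bounds meet at 2, so that is the treewidth.

Treewidth 2.
One optimal decomposition is:
Bags: B1 = {3, 4, 7}  B2 = {2, 3, 4}  B3 = {3, 4, 10}  B4 = {2, 3, 8}  B5 = {1, 3, 4}  B6 = {3, 6, 8}  B7 = {2, 5, 8}  B8 = {2, 4, 9}
Tree: B1–B2, B2–B3, B2–B4, B1–B5, B4–B6, B4–B7, B2–B8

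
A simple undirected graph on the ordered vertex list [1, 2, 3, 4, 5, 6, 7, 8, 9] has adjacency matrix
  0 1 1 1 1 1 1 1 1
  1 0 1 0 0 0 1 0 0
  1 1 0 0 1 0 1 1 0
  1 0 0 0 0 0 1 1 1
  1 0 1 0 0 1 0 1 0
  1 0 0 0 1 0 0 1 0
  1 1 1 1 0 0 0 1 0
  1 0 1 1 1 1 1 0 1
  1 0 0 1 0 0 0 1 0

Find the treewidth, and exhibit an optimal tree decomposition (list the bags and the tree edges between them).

The largest bag has 4 vertices, giving width 3; this decomposition certifies tw(G) ≤ 3. On the other hand G contains the 4-clique {1, 4, 8, 9}. A clique must lie in a single bag of any decomposition, so no decomposition can have width below 3. Hence tw(G) = 3 exactly.

Treewidth 3.
Bags: B1 = {1, 2, 3, 7}  B2 = {1, 3, 7, 8}  B3 = {1, 4, 7, 8}  B4 = {1, 4, 8, 9}  B5 = {1, 3, 5, 8}  B6 = {1, 5, 6, 8}
Tree: B1–B2, B2–B3, B3–B4, B2–B5, B5–B6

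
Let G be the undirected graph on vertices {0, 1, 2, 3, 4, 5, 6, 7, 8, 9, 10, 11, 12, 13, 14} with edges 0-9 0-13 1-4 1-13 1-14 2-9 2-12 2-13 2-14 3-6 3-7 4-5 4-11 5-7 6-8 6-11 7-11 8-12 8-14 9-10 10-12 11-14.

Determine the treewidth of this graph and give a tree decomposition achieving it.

Each bag holds 4 vertices, so the decomposition has width 3, which upper-bounds the treewidth. For the lower bound: the 4 vertex sets {3,5,7}, {6}, {11}, {1,4,8,14} are disjoint, each induces a connected subgraph, and every pair is joined by at least one edge of G. Contracting each set to a single vertex therefore yields K_{4} as a minor, and since treewidth is minor-monotone, tw(G) ≥ tw(K_{4}) = 3. Hence tw(G) = 3 exactly.

Treewidth 3.
One optimal decomposition is:
Bags: B1 = {3, 5, 6, 7}  B2 = {5, 6, 7, 11}  B3 = {4, 5, 6, 11}  B4 = {4, 6, 8, 11}  B5 = {4, 8, 11, 14}  B6 = {1, 4, 8, 14}  B7 = {1, 8, 12, 14}  B8 = {1, 2, 12, 14}  B9 = {1, 2, 12, 13}  B10 = {2, 10, 12, 13}  B11 = {2, 9, 10, 13}  B12 = {0, 9, 10, 13}
Tree: B1–B2, B2–B3, B3–B4, B4–B5, B5–B6, B6–B7, B7–B8, B8–B9, B9–B10, B10–B11, B11–B12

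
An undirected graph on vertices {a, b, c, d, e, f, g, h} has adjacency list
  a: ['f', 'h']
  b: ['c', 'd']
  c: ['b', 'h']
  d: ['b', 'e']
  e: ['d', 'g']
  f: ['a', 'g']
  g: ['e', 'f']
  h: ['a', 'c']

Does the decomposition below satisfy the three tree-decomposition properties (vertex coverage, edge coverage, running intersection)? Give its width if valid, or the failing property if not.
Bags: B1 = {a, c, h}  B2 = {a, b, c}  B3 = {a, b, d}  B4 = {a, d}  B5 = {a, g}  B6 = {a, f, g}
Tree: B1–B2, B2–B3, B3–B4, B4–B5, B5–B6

No — vertex e appears in no bag.

A tree decomposition must satisfy three properties: every vertex lies in some bag; for every edge, both endpoints lie together in some bag; and for every vertex, the bags containing it form a connected subtree. Here vertex e appears in no bag, so the decomposition is invalid.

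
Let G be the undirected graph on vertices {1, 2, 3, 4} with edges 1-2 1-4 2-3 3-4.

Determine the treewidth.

2

A width-2 tree decomposition is:
Bags: B1 = {1, 3, 4}  B2 = {1, 2, 3}
Tree: B1–B2
Every bag has size at most 3, so the width is 3 − 1 = 2 and tw(G) ≤ 2. The edges 3–4–1–2–3 form a cycle, so G is not a tree and its treewidth is at least 2. Hence tw(G) = 2 exactly.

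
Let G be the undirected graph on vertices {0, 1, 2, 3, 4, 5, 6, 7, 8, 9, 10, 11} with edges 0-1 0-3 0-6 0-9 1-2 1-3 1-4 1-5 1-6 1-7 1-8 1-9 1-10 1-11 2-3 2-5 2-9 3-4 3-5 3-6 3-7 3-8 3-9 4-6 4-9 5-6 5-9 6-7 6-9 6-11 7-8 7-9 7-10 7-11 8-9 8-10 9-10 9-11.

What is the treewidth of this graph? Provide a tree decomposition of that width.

Treewidth 4.
One optimal decomposition is:
Bags: B1 = {1, 3, 4, 6, 9}  B2 = {1, 3, 6, 7, 9}  B3 = {1, 3, 7, 8, 9}  B4 = {1, 7, 8, 9, 10}  B5 = {1, 3, 5, 6, 9}  B6 = {1, 2, 3, 5, 9}  B7 = {0, 1, 3, 6, 9}  B8 = {1, 6, 7, 9, 11}
Tree: B1–B2, B2–B3, B3–B4, B1–B5, B5–B6, B2–B7, B2–B8

Each bag holds 5 vertices, so the decomposition has width 4, which upper-bounds the treewidth. For the lower bound, the 5 vertices {1, 6, 7, 9, 11} are pairwise adjacent, and any tree decomposition puts a clique entirely inside one bag — forcing width ≥ 4. Hence tw(G) = 4 exactly.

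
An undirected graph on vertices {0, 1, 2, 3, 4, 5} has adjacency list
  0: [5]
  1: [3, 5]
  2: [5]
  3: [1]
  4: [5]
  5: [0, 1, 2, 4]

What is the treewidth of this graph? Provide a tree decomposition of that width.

Every bag has size at most 2, so the width is 2 − 1 = 1 and tw(G) ≤ 1. G has an edge, so its treewidth is at least 1. Hence tw(G) = 1 exactly.

Treewidth 1.
Bags: B1 = {0, 5}  B2 = {4, 5}  B3 = {1, 5}  B4 = {1, 3}  B5 = {2, 5}
Tree: B1–B2, B2–B3, B3–B4, B2–B5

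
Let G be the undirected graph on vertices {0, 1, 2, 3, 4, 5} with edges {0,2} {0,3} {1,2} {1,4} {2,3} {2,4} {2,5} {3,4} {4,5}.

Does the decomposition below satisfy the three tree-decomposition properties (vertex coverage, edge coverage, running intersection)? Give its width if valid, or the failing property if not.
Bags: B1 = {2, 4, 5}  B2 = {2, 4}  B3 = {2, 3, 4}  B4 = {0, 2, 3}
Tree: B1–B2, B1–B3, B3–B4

No — vertex 1 appears in no bag.

A tree decomposition must satisfy three properties: every vertex lies in some bag; for every edge, both endpoints lie together in some bag; and for every vertex, the bags containing it form a connected subtree. Here vertex 1 appears in no bag, so the decomposition is invalid.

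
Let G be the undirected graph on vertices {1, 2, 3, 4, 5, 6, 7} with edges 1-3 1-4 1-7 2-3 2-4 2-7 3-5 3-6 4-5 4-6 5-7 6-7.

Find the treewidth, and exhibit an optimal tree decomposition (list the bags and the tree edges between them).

Every bag has size at most 4, so the width is 4 − 1 = 3 and tw(G) ≤ 3. For the lower bound: the 4 vertex sets {1,7}, {4,5}, {3}, {2} are disjoint, each induces a connected subgraph, and every pair is joined by at least one edge of G. Contracting each set to a single vertex therefore yields K_{4} as a minor, and since treewidth is minor-monotone, tw(G) ≥ tw(K_{4}) = 3. The upper and lower bounds meet at 3, so that is the treewidth.

Treewidth 3.
Bags: B1 = {1, 3, 4, 7}  B2 = {3, 4, 5, 7}  B3 = {2, 3, 4, 7}  B4 = {3, 4, 6, 7}
Tree: B1–B2, B2–B3, B3–B4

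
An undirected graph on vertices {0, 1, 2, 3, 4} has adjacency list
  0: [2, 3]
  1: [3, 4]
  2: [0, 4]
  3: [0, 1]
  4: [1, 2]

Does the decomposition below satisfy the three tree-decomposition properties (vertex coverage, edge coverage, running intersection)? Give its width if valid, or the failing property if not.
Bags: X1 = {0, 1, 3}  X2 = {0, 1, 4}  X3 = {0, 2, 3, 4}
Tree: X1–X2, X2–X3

A tree decomposition must satisfy three properties: every vertex lies in some bag; for every edge, both endpoints lie together in some bag; and for every vertex, the bags containing it form a connected subtree. Here bags containing vertex 3 are not connected in the tree, so the decomposition is invalid.

No — bags containing vertex 3 are not connected in the tree.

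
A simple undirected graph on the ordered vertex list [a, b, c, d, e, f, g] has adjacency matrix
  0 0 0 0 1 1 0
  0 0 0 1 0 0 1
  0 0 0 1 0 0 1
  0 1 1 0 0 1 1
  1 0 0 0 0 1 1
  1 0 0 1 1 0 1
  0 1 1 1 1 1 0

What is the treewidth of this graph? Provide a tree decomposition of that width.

Each bag holds 3 vertices, so the decomposition has width 2, which upper-bounds the treewidth. On the other hand G contains the 3-clique {c, d, g}. A clique must lie in a single bag of any decomposition, so no decomposition can have width below 2. Therefore the treewidth is 2.

Treewidth 2.
Bags: B1 = {e, f, g}  B2 = {a, e, f}  B3 = {d, f, g}  B4 = {c, d, g}  B5 = {b, d, g}
Tree: B1–B2, B1–B3, B3–B4, B3–B5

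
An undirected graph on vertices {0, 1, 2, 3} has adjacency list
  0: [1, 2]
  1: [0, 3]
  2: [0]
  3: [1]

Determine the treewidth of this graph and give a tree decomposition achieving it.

Every bag has size at most 2, so the width is 2 − 1 = 1 and tw(G) ≤ 1. Since G has at least one edge (e.g. 0–1), it is not an edgeless graph, so tw(G) ≥ 1. Therefore the treewidth is 1.

Treewidth 1.
Bags: B1 = {0, 1}  B2 = {1, 3}  B3 = {0, 2}
Tree: B1–B2, B1–B3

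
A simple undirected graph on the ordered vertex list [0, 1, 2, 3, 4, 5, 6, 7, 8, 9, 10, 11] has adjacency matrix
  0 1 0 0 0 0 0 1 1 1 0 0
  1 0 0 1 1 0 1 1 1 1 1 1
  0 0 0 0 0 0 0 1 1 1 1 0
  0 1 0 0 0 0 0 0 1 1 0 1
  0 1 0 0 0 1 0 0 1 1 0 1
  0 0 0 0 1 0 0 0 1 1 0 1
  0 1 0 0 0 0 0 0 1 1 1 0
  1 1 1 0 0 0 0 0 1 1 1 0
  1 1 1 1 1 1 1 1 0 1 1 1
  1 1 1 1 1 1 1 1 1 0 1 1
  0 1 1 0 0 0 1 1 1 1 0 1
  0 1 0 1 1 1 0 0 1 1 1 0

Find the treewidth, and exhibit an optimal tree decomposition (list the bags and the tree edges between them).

Every bag has size at most 5, so the width is 5 − 1 = 4 and tw(G) ≤ 4. On the other hand G contains the 5-clique {0, 1, 7, 8, 9}. A clique must lie in a single bag of any decomposition, so no decomposition can have width below 4. Hence tw(G) = 4 exactly.

Treewidth 4.
One optimal decomposition is:
Bags: B1 = {1, 8, 9, 10, 11}  B2 = {1, 7, 8, 9, 10}  B3 = {2, 7, 8, 9, 10}  B4 = {1, 4, 8, 9, 11}  B5 = {0, 1, 7, 8, 9}  B6 = {4, 5, 8, 9, 11}  B7 = {1, 6, 8, 9, 10}  B8 = {1, 3, 8, 9, 11}
Tree: B1–B2, B2–B3, B1–B4, B2–B5, B4–B6, B2–B7, B4–B8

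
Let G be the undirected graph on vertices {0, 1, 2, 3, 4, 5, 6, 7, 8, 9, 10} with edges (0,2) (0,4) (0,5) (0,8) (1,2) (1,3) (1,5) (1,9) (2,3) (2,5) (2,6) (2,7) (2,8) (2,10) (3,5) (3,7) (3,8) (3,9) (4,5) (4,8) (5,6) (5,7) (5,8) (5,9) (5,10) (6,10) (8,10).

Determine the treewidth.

3

A width-3 tree decomposition is:
Bags: B1 = {0, 2, 5, 8}  B2 = {0, 4, 5, 8}  B3 = {2, 3, 5, 8}  B4 = {1, 2, 3, 5}  B5 = {2, 3, 5, 7}  B6 = {2, 5, 8, 10}  B7 = {1, 3, 5, 9}  B8 = {2, 5, 6, 10}
Tree: B1–B2, B1–B3, B3–B4, B3–B5, B1–B6, B4–B7, B6–B8
Each bag holds 4 vertices, so the decomposition has width 3, which upper-bounds the treewidth. For the lower bound, the 4 vertices {1, 3, 5, 9} are pairwise adjacent, and any tree decomposition puts a clique entirely inside one bag — forcing width ≥ 3. The upper and lower bounds meet at 3, so that is the treewidth.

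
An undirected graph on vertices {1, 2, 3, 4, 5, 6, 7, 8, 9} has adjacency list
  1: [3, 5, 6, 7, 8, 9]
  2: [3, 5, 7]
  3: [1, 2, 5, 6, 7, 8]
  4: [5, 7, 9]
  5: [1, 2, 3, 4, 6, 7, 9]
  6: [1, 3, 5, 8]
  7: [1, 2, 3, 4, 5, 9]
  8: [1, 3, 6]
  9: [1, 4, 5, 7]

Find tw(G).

3

A width-3 tree decomposition is:
Bags: B1 = {1, 3, 5, 7}  B2 = {2, 3, 5, 7}  B3 = {1, 3, 5, 6}  B4 = {1, 5, 7, 9}  B5 = {1, 3, 6, 8}  B6 = {4, 5, 7, 9}
Tree: B1–B2, B1–B3, B1–B4, B3–B5, B4–B6
The largest bag has 4 vertices, giving width 3; this decomposition certifies tw(G) ≤ 3. For the lower bound, the 4 vertices {1, 3, 6, 8} are pairwise adjacent, and any tree decomposition puts a clique entirely inside one bag — forcing width ≥ 3. Combining the bounds, tw(G) = 3.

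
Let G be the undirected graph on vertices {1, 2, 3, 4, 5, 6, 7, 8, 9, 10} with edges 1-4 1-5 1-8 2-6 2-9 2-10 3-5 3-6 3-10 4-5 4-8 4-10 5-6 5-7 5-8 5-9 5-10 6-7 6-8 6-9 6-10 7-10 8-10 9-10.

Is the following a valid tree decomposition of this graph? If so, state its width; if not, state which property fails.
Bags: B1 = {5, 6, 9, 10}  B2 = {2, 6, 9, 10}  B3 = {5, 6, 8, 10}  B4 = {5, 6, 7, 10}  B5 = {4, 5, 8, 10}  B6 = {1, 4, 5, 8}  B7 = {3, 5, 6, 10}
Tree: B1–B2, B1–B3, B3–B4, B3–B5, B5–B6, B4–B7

Vertex coverage: the bags together contain {1, 2, 3, 4, 5, 6, 7, 8, 9, 10}, the full vertex set. Edge coverage: each edge of G has both endpoints in at least one bag. Running intersection: for every vertex, the bags containing it form a connected subtree. All three properties hold, so this is a valid tree decomposition of width max|bag| − 1 = 3, and hence tw(G) ≤ 3.

Yes; width 3.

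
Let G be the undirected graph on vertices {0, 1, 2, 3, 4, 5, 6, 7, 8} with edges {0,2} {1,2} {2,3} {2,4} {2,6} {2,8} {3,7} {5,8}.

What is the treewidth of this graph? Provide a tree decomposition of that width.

Treewidth 1.
One such decomposition:
Bags: B1 = {2, 3}  B2 = {2, 6}  B3 = {2, 8}  B4 = {1, 2}  B5 = {2, 4}  B6 = {5, 8}  B7 = {0, 2}  B8 = {3, 7}
Tree: B1–B2, B2–B3, B3–B4, B3–B5, B3–B6, B1–B7, B1–B8

Each bag holds 2 vertices, so the decomposition has width 1, which upper-bounds the treewidth. Any graph with an edge has treewidth ≥ 1, and G has the edge 3–2. Hence tw(G) = 1 exactly.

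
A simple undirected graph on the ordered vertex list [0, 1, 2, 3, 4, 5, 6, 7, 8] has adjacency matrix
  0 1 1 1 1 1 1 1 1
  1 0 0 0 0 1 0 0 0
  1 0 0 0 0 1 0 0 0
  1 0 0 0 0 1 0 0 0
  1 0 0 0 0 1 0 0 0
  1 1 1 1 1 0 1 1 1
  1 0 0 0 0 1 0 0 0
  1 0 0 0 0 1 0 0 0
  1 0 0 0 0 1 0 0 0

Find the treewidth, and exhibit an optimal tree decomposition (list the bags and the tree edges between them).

The largest bag has 3 vertices, giving width 2; this decomposition certifies tw(G) ≤ 2. For the lower bound, the 3 vertices {0, 1, 5} are pairwise adjacent, and any tree decomposition puts a clique entirely inside one bag — forcing width ≥ 2. The upper and lower bounds meet at 2, so that is the treewidth.

Treewidth 2.
One optimal decomposition is:
Bags: B1 = {0, 2, 5}  B2 = {0, 5, 8}  B3 = {0, 5, 6}  B4 = {0, 3, 5}  B5 = {0, 1, 5}  B6 = {0, 4, 5}  B7 = {0, 5, 7}
Tree: B1–B2, B2–B3, B1–B4, B2–B5, B1–B6, B4–B7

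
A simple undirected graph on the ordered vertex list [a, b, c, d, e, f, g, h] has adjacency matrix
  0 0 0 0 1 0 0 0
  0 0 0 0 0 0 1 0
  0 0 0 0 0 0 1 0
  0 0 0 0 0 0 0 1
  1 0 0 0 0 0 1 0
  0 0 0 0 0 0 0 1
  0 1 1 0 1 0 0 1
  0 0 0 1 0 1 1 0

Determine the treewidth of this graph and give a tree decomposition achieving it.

Treewidth 1.
One optimal decomposition is:
Bags: B1 = {g, h}  B2 = {e, g}  B3 = {d, h}  B4 = {c, g}  B5 = {f, h}  B6 = {b, g}  B7 = {a, e}
Tree: B1–B2, B1–B3, B1–B4, B3–B5, B2–B6, B2–B7

Every bag has size at most 2, so the width is 2 − 1 = 1 and tw(G) ≤ 1. G has an edge, so its treewidth is at least 1. Combining the bounds, tw(G) = 1.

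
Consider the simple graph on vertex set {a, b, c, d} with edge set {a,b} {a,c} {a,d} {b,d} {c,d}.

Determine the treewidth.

2

A width-2 tree decomposition is:
Bags: B1 = {a, c, d}  B2 = {a, b, d}
Tree: B1–B2
Every bag has size at most 3, so the width is 3 − 1 = 2 and tw(G) ≤ 2. On the other hand G contains the 3-clique {a, c, d}. A clique must lie in a single bag of any decomposition, so no decomposition can have width below 2. Combining the bounds, tw(G) = 2.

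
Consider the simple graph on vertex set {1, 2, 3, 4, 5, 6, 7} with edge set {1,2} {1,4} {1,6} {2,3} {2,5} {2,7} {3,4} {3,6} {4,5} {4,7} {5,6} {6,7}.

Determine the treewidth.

A width-3 tree decomposition is:
Bags: B1 = {2, 3, 4, 6}  B2 = {1, 2, 4, 6}  B3 = {2, 4, 5, 6}  B4 = {2, 4, 6, 7}
Tree: B1–B2, B2–B3, B3–B4
Every bag has size at most 4, so the width is 4 − 1 = 3 and tw(G) ≤ 3. For the lower bound: the 4 vertex sets {2,3}, {1,4}, {6}, {5} are disjoint, each induces a connected subgraph, and every pair is joined by at least one edge of G. Contracting each set to a single vertex therefore yields K_{4} as a minor, and since treewidth is minor-monotone, tw(G) ≥ tw(K_{4}) = 3. Therefore the treewidth is 3.

3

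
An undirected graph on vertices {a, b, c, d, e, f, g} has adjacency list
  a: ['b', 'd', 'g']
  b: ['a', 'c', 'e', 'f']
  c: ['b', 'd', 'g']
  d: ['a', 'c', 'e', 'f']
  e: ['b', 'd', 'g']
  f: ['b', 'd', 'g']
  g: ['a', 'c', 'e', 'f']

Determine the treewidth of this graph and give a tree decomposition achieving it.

Every bag has size at most 4, so the width is 4 − 1 = 3 and tw(G) ≤ 3. For the lower bound: the 4 vertex sets {f,g}, {a,d}, {b}, {e} are disjoint, each induces a connected subgraph, and every pair is joined by at least one edge of G. Contracting each set to a single vertex therefore yields K_{4} as a minor, and since treewidth is minor-monotone, tw(G) ≥ tw(K_{4}) = 3. The upper and lower bounds meet at 3, so that is the treewidth.

Treewidth 3.
One optimal decomposition is:
Bags: B1 = {b, d, f, g}  B2 = {a, b, d, g}  B3 = {b, d, e, g}  B4 = {b, c, d, g}
Tree: B1–B2, B2–B3, B3–B4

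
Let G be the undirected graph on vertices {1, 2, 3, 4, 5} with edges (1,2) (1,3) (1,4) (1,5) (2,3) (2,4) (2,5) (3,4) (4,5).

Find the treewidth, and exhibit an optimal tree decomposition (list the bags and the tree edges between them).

Every bag has size at most 4, so the width is 4 − 1 = 3 and tw(G) ≤ 3. For the lower bound, the 4 vertices {1, 2, 3, 4} are pairwise adjacent, and any tree decomposition puts a clique entirely inside one bag — forcing width ≥ 3. The upper and lower bounds meet at 3, so that is the treewidth.

Treewidth 3.
Bags: B1 = {1, 2, 3, 4}  B2 = {1, 2, 4, 5}
Tree: B1–B2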